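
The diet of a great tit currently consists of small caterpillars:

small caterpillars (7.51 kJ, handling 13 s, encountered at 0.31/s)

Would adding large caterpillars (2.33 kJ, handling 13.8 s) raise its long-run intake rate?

Current rate: (0.31×7.51)/(1 + 0.31×13) = 0.4628 kJ/s.
Profitability of large caterpillars: 2.33/13.8 = 0.1688 kJ/s.
Since 0.1688 < R, time spent handling large caterpillars is better spent searching.

No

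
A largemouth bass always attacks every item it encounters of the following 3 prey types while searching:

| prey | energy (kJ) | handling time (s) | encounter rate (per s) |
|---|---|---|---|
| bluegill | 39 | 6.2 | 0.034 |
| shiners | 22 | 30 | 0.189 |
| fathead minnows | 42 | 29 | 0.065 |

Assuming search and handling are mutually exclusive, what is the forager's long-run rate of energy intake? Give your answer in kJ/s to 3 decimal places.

Energy encountered per unit search time: 0.034×39 + 0.189×22 + 0.065×42 = 8.214 kJ/s.
Handling time per unit search time: 0.034×6.2 + 0.189×30 + 0.065×29 = 7.766.
Rate = 8.214/(1 + 7.766) = 0.9371 kJ/s.

0.937 kJ/s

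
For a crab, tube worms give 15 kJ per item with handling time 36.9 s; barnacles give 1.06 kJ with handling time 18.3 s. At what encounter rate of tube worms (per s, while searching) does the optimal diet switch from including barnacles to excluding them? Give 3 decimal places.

0.005 per s

Drop barnacles once their profitability E₂/h₂ falls below the rate achievable on tube worms alone: E₂/h₂ = λE₁/(1 + λh₁).
Solve for λ: λE₁h₂ = E₂(1 + λh₁) → λ(E₁h₂ − E₂h₁) = E₂ → λ = E₂/(E₁h₂ − E₂h₁).
λ = 1.06/(15×18.3 − 1.06×36.9) = 1.06/235.4 = 0.004503 per s.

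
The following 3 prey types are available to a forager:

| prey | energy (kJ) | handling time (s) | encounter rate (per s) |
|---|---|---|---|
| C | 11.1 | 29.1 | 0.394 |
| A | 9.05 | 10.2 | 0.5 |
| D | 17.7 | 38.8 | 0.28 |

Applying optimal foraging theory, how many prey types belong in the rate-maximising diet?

Profitabilities (E/h, kJ/s): A 0.887, D 0.456, C 0.381. Add prey in this order while the next type's profitability exceeds the intake rate on those already taken.
Rate on top 1: 0.7418. D: 0.456 < 0.7418 → exclude; stop.
Optimal diet: A — 1 of 3 types.

1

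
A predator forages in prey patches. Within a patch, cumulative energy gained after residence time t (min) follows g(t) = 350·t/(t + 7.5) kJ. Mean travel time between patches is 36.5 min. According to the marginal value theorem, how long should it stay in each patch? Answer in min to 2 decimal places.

16.55 min

By the marginal value theorem, leave when the instantaneous gain rate g'(t) equals the habitat-wide average g(t)/(T + t).
g'(t) = 350·7.5/(t + 7.5)². Setting 350·7.5/(t+7.5)² = 350t/[(t+7.5)(36.5+t)] gives 7.5(36.5+t) = t(t+7.5), so t² = 7.5×36.5 = 273.8.
t* = √273.8 = 16.55 min.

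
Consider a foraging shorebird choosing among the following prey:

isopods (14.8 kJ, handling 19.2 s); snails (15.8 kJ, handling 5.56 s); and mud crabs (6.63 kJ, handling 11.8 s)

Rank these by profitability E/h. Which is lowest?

mud crabs

In descending order of E/h:
snails: 15.8/5.56 = 2.84 kJ/s
isopods: 14.8/19.2 = 0.771 kJ/s
mud crabs: 6.63/11.8 = 0.562 kJ/s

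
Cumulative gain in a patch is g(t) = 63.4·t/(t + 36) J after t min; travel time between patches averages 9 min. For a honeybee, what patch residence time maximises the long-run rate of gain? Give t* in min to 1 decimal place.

18.0 min

Optimal t* satisfies g'(t*) = g(t*)/(T + t*).
g'(t) = 63.4·36/(t + 36)². Setting 63.4·36/(t+36)² = 63.4t/[(t+36)(9+t)] gives 36(9+t) = t(t+36), so t² = 36×9 = 324.
t* = √324 = 18 min.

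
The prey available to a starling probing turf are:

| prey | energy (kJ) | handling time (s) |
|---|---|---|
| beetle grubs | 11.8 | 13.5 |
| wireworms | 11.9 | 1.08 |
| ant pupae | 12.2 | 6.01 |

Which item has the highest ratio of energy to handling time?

Profitability E/h (kJ/s): beetle grubs = 11.8/13.5 = 0.874, wireworms = 11.9/1.08 = 11, ant pupae = 12.2/6.01 = 2.03.
Ranked: wireworms > ant pupae > beetle grubs.

wireworms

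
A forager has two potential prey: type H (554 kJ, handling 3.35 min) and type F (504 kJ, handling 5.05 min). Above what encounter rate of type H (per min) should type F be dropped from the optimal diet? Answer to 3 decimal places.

0.454 per min

At the threshold, the rate on type H alone equals the profitability of type F: λ·554/(1 + λ·3.35) = 504/5.05 = 99.8.
Rearranging, λ(554 − 99.8×3.35) = 99.8, so λ = 99.8/219.7 = 0.4543 per min.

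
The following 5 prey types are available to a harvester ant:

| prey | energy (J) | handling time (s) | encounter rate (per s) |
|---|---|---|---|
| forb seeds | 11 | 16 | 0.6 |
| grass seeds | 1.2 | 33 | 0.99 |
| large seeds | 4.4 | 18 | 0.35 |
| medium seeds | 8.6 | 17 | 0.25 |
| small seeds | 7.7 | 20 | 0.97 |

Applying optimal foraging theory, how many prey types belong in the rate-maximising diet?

E/h in descending order: forb seeds 0.688, medium seeds 0.506, small seeds 0.385, large seeds 0.244, grass seeds 0.0364 J/s. The optimal diet is the largest prefix of this list for which every included type satisfies E_i/h_i > R on the types above it.
Rate on top 1: 0.6226. medium seeds: 0.506 < 0.6226 → exclude; stop.
Optimal diet: forb seeds — 1 of 5 types.

1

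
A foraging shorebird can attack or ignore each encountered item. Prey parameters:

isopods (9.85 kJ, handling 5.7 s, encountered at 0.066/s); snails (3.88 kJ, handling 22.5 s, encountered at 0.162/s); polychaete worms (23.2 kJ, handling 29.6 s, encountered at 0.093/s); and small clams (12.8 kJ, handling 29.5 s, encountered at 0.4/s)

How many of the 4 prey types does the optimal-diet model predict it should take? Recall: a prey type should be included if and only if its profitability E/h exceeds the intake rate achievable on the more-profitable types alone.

E/h in descending order: isopods 1.73, polychaete worms 0.784, small clams 0.434, snails 0.172 kJ/s. The optimal diet is the largest prefix of this list for which every included type satisfies E_i/h_i > R on the types above it.
Rate on top 1: 0.4724. polychaete worms: 0.784 > 0.4724 → include.
Rate on top 2: 0.68. small clams: 0.434 < 0.68 → exclude; stop.
Optimal diet: isopods, polychaete worms — 2 of 4 types.

2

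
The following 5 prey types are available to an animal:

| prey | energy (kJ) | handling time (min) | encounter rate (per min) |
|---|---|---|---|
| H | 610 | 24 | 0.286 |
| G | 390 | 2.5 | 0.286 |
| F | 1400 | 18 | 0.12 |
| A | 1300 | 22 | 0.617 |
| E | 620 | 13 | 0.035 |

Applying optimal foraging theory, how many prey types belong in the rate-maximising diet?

2

E/h in descending order: G 156, F 77.8, A 59.1, E 47.7, H 25.4 kJ/min. The optimal diet is the largest prefix of this list for which every included type satisfies E_i/h_i > R on the types above it.
Rate on top 1: 65.04. F: 77.8 > 65.04 → include.
Rate on top 2: 72.14. A: 59.1 < 72.14 → exclude; stop.
Optimal diet: G, F — 2 of 5 types.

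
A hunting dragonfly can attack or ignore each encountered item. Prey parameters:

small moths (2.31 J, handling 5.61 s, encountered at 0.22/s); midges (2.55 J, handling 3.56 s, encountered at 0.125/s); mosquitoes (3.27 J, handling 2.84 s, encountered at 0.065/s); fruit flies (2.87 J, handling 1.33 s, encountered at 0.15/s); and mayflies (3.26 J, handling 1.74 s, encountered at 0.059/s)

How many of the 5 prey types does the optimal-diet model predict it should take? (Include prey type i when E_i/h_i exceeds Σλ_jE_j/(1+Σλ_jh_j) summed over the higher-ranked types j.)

Rank by E/h (J/s): fruit flies 2.16, mayflies 1.87, mosquitoes 1.15, midges 0.716, small moths 0.412. Include each in turn until the next type's E/h falls below the running intake rate.
Rate on top 1: 0.3589. mayflies: 1.87 > 0.3589 → include.
Rate on top 2: 0.4783. mosquitoes: 1.15 > 0.4783 → include.
Rate on top 3: 0.5619. midges: 0.716 > 0.5619 → include.
Rate on top 4: 0.5975. small moths: 0.412 < 0.5975 → exclude; stop.
Optimal diet: fruit flies, mayflies, mosquitoes, midges — 4 of 5 types.

4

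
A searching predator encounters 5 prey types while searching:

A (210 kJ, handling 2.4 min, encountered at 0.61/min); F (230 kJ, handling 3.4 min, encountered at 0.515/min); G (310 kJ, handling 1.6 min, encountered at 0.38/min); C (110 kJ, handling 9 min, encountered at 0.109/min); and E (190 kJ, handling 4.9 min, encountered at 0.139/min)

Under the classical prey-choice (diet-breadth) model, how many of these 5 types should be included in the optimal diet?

2

Rank by E/h (kJ/min): G 194, A 87.5, F 67.6, E 38.8, C 12.2. Include each in turn until the next type's E/h falls below the running intake rate.
Rate on top 1: 73.26. A: 87.5 > 73.26 → include.
Rate on top 2: 80.05. F: 67.6 < 80.05 → exclude; stop.
Optimal diet: G, A — 2 of 5 types.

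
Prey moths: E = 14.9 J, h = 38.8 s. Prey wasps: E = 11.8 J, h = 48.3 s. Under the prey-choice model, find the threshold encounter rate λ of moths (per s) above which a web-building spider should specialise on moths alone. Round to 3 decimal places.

The zero-one rule: include wasps iff E₂/h₂ > λE₁/(1+λh₁). Equality gives the switch point.
λE₁h₂ = E₂ + λE₂h₁ ⇒ λ = E₂/(E₁h₂ − E₂h₁) = 11.8/(719.7 − 457.8) = 0.04507 per s.

0.045 per s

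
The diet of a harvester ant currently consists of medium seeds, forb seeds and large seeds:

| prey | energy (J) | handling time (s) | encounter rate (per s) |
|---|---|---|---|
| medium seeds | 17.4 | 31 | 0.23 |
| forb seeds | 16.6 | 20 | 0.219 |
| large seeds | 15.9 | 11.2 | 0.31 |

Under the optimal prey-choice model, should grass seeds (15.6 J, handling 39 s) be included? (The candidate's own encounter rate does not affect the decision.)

No

Current rate: (0.23×17.4 + 0.219×16.6 + 0.31×15.9)/(1 + 0.23×31 + 0.219×20 + 0.31×11.2) = 0.7863 J/s.
grass seeds: E/h = 15.6/39 = 0.4 J/s.
0.4 < 0.7863, so adding grass seeds would lower the average — exclude it.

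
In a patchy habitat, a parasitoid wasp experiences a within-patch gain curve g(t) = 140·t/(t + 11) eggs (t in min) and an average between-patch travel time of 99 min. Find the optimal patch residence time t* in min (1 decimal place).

33.0 min

Optimal t* satisfies g'(t*) = g(t*)/(T + t*).
g'(t) = 140·11/(t + 11)². Setting 140·11/(t+11)² = 140t/[(t+11)(99+t)] gives 11(99+t) = t(t+11), so t² = 11×99 = 1089.
t* = √1089 = 33 min.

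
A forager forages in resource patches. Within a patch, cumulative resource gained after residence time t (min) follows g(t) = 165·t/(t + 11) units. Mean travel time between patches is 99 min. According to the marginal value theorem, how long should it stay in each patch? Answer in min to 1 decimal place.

33.0 min

By the marginal value theorem, leave when the instantaneous gain rate g'(t) equals the habitat-wide average g(t)/(T + t).
g'(t) = 165·11/(t + 11)². Setting 165·11/(t+11)² = 165t/[(t+11)(99+t)] gives 11(99+t) = t(t+11), so t² = 11×99 = 1089.
t* = √1089 = 33 min.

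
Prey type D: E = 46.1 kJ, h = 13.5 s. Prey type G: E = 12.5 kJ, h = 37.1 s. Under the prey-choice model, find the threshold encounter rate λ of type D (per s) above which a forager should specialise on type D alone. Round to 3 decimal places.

The zero-one rule: include type G iff E₂/h₂ > λE₁/(1+λh₁). Equality gives the switch point.
λE₁h₂ = E₂ + λE₂h₁ ⇒ λ = E₂/(E₁h₂ − E₂h₁) = 12.5/(1710 − 168.8) = 0.008109 per s.

0.008 per s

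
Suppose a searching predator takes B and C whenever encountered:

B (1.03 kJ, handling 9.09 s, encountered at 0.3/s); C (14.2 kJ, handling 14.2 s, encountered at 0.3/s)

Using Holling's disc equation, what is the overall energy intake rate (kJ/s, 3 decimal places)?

0.572 kJ/s

R = Σλ_iE_i / (1 + Σλ_ih_i)
Numerator: 0.3×1.03 + 0.3×14.2 = 4.569
Denominator: 1 + 0.3×9.09 + 0.3×14.2 = 7.987
R = 4.569/7.987 = 0.5721 kJ/s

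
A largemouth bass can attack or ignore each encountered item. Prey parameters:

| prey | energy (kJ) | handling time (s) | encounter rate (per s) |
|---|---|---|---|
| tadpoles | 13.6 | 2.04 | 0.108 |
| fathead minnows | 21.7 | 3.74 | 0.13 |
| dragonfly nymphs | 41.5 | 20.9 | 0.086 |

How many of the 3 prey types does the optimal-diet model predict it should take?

2

Rank by E/h (kJ/s): tadpoles 6.67, fathead minnows 5.8, dragonfly nymphs 1.99. Include each in turn until the next type's E/h falls below the running intake rate.
Rate on top 1: 1.204. fathead minnows: 5.8 > 1.204 → include.
Rate on top 2: 2.514. dragonfly nymphs: 1.99 < 2.514 → exclude; stop.
Optimal diet: tadpoles, fathead minnows — 2 of 3 types.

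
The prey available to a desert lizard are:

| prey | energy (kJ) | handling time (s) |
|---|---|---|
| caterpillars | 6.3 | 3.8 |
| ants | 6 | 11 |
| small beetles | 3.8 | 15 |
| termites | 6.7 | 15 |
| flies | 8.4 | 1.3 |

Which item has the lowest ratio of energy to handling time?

In descending order of E/h:
flies: 8.4/1.3 = 6.46 kJ/s
caterpillars: 6.3/3.8 = 1.66 kJ/s
ants: 6/11 = 0.545 kJ/s
termites: 6.7/15 = 0.447 kJ/s
small beetles: 3.8/15 = 0.253 kJ/s

small beetles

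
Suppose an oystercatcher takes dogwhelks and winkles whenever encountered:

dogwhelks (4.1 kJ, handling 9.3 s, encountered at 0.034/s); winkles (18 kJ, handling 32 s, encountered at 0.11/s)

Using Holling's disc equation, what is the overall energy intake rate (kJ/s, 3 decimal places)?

R = (0.034×4.1 + 0.11×18) / (1 + 0.034×9.3 + 0.11×32) = 2.119/4.836 = 0.4382 kJ/s.

0.438 kJ/s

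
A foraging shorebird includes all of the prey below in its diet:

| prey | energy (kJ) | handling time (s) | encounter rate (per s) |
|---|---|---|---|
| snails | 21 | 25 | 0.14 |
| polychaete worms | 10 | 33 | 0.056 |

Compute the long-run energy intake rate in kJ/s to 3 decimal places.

Energy encountered per unit search time: 0.14×21 + 0.056×10 = 3.5 kJ/s.
Handling time per unit search time: 0.14×25 + 0.056×33 = 5.348.
Rate = 3.5/(1 + 5.348) = 0.5514 kJ/s.

0.551 kJ/s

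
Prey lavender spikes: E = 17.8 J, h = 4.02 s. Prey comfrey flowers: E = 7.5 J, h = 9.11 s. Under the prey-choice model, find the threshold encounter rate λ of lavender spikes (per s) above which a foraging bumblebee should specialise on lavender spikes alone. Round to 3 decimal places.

At the threshold, the rate on lavender spikes alone equals the profitability of comfrey flowers: λ·17.8/(1 + λ·4.02) = 7.5/9.11 = 0.8233.
Rearranging, λ(17.8 − 0.8233×4.02) = 0.8233, so λ = 0.8233/14.49 = 0.05681 per s.

0.057 per s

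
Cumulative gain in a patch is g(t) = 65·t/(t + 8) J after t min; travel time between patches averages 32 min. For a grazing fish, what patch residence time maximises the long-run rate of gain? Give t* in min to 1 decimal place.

By the marginal value theorem, leave when the instantaneous gain rate g'(t) equals the habitat-wide average g(t)/(T + t).
g'(t) = 65·8/(t + 8)². Setting 65·8/(t+8)² = 65t/[(t+8)(32+t)] gives 8(32+t) = t(t+8), so t² = 8×32 = 256.
t* = √256 = 16 min.

16.0 min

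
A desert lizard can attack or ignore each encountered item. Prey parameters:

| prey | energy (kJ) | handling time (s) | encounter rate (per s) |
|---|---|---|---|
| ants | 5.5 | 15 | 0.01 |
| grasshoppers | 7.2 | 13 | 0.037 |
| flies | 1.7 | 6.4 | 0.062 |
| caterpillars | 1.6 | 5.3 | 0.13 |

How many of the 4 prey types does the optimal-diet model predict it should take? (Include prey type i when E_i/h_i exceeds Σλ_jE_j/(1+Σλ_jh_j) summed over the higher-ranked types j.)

4

Rank by E/h (kJ/s): grasshoppers 0.554, ants 0.367, caterpillars 0.302, flies 0.266. Include each in turn until the next type's E/h falls below the running intake rate.
Rate on top 1: 0.1799. ants: 0.367 > 0.1799 → include.
Rate on top 2: 0.1971. caterpillars: 0.302 > 0.1971 → include.
Rate on top 3: 0.2282. flies: 0.266 > 0.2282 → include.
Optimal diet: grasshoppers, ants, caterpillars, flies — 4 of 4 types.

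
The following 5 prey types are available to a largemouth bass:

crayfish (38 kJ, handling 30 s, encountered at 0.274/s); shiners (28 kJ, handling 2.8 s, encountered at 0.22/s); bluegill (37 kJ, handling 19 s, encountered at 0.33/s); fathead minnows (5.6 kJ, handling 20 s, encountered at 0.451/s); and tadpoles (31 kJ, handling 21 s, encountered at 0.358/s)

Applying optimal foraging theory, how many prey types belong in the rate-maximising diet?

1

Rank by E/h (kJ/s): shiners 10, bluegill 1.95, tadpoles 1.48, crayfish 1.27, fathead minnows 0.28. Include each in turn until the next type's E/h falls below the running intake rate.
Rate on top 1: 3.812. bluegill: 1.95 < 3.812 → exclude; stop.
Optimal diet: shiners — 1 of 5 types.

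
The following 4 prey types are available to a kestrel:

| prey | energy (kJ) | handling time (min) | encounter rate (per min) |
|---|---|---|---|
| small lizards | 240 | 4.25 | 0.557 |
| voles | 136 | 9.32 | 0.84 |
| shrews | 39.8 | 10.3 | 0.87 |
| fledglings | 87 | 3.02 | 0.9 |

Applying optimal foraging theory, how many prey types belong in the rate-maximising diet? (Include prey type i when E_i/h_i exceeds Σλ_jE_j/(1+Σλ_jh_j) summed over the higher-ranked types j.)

1

Rank by E/h (kJ/min): small lizards 56.5, fledglings 28.8, voles 14.6, shrews 3.86. Include each in turn until the next type's E/h falls below the running intake rate.
Rate on top 1: 39.7. fledglings: 28.8 < 39.7 → exclude; stop.
Optimal diet: small lizards — 1 of 4 types.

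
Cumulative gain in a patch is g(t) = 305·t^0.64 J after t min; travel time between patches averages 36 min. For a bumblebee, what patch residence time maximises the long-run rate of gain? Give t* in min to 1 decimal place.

64.0 min

Optimal t* satisfies g'(t*) = g(t*)/(T + t*).
g'(t) = 0.64·305·t^-0.36. Setting 0.64·305·t^-0.36 = 305·t^0.64/(36+t) gives 0.64(36+t) = t, so 0.36·t = 0.64×36.
t* = 0.64×36/0.36 = 64 min.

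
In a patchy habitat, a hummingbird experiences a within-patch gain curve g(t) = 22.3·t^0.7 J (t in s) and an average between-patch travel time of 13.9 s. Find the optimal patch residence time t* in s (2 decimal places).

By the marginal value theorem, leave when the instantaneous gain rate g'(t) equals the habitat-wide average g(t)/(T + t).
g'(t) = 0.7·22.3·t^-0.3. Setting 0.7·22.3·t^-0.3 = 22.3·t^0.7/(13.9+t) gives 0.7(13.9+t) = t, so 0.30·t = 0.7×13.9.
t* = 0.7×13.9/0.30 = 32.43 s.

32.43 s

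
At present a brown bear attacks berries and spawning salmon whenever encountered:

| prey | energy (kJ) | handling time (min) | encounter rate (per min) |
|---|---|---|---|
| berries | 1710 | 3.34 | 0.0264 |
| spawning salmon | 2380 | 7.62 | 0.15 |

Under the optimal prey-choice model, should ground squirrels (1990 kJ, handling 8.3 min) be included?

On berries and spawning salmon alone, R = ΣλE/(1+Σλh) = 402.1/2.231 = 180.2 kJ/min.
Profitability of ground squirrels: 1990/8.3 = 239.8 kJ/min.
239.8 > 180.2, so adding ground squirrels raises the average — include it.

Yes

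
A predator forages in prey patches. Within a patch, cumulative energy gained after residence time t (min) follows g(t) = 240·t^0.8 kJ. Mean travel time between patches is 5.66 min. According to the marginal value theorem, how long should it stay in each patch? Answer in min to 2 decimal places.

22.64 min

Maximise g(t)/(T+t): set derivative to zero → g'(t)(T+t) = g(t).
g'(t) = 0.8·240·t^-0.2. Setting 0.8·240·t^-0.2 = 240·t^0.8/(5.66+t) gives 0.8(5.66+t) = t, so 0.20·t = 0.8×5.66.
t* = 0.8×5.66/0.20 = 22.64 min.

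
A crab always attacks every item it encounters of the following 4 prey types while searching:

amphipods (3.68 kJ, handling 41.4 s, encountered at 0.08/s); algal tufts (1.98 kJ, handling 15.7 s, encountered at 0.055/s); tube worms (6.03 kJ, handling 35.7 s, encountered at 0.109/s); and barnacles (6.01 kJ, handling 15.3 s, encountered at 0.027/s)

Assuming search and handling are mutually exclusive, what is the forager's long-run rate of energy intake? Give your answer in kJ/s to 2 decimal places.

R = (0.08×3.68 + 0.055×1.98 + 0.109×6.03 + 0.027×6.01) / (1 + 0.08×41.4 + 0.055×15.7 + 0.109×35.7 + 0.027×15.3) = 1.223/9.48 = 0.129 kJ/s.

0.13 kJ/s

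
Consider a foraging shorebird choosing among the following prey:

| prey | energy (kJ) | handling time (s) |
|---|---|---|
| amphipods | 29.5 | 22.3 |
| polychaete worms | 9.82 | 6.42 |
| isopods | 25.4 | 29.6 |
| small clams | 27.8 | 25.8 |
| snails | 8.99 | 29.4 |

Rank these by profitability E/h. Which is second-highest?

amphipods

Profitability E/h (kJ/s): amphipods = 29.5/22.3 = 1.32, polychaete worms = 9.82/6.42 = 1.53, isopods = 25.4/29.6 = 0.858, small clams = 27.8/25.8 = 1.08, snails = 8.99/29.4 = 0.306.
Ranked: polychaete worms > amphipods > small clams > isopods > snails.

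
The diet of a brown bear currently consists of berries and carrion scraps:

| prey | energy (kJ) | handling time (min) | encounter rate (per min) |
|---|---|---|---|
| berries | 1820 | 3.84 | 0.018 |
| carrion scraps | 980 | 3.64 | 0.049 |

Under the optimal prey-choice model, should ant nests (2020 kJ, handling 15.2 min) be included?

Yes

Intake rate on the current diet: R = (0.018×1820 + 0.049×980) / (1 + 0.018×3.84 + 0.049×3.64) = 80.78/1.247 = 64.75 kJ/min.
Profitability of ant nests: 2020/15.2 = 132.9 kJ/min.
Since 132.9 > R, including ant nests increases the long-run rate.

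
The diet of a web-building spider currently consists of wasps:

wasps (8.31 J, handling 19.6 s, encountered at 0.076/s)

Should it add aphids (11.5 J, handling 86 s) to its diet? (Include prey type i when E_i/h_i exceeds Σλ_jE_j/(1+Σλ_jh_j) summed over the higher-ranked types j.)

Intake rate on the current diet: R = (0.076×8.31) / (1 + 0.076×19.6) = 0.6316/2.49 = 0.2537 J/s.
Profitability of aphids: 11.5/86 = 0.1337 J/s.
Since 0.1337 < R, time spent handling aphids is better spent searching.

No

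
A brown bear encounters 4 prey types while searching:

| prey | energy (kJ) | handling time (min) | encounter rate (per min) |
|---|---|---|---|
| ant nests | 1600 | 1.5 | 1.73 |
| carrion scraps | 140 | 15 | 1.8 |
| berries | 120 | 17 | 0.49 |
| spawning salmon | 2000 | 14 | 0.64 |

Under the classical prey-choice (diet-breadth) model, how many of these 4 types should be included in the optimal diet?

1

Rank by E/h (kJ/min): ant nests 1.07e+03, spawning salmon 143, carrion scraps 9.33, berries 7.06. Include each in turn until the next type's E/h falls below the running intake rate.
Rate on top 1: 770. spawning salmon: 143 < 770 → exclude; stop.
Optimal diet: ant nests — 1 of 4 types.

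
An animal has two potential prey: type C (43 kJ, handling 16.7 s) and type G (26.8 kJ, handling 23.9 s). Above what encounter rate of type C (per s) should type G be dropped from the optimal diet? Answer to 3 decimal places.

0.046 per s

At the threshold, the rate on type C alone equals the profitability of type G: λ·43/(1 + λ·16.7) = 26.8/23.9 = 1.121.
Rearranging, λ(43 − 1.121×16.7) = 1.121, so λ = 1.121/24.27 = 0.0462 per s.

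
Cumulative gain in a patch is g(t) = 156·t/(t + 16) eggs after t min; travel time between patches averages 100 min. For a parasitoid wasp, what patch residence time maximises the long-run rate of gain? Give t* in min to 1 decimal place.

Optimal t* satisfies g'(t*) = g(t*)/(T + t*).
g'(t) = 156·16/(t + 16)². Setting 156·16/(t+16)² = 156t/[(t+16)(100+t)] gives 16(100+t) = t(t+16), so t² = 16×100 = 1600.
t* = √1600 = 40 min.

40.0 min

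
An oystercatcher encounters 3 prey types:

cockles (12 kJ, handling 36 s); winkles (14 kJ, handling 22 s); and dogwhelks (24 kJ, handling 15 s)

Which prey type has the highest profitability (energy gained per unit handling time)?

dogwhelks

Profitability E/h (kJ/s): cockles = 12/36 = 0.333, winkles = 14/22 = 0.636, dogwhelks = 24/15 = 1.6.
Ranked: dogwhelks > winkles > cockles.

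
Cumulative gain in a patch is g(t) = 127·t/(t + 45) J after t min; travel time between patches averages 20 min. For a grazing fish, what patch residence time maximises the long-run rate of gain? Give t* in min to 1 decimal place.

By the marginal value theorem, leave when the instantaneous gain rate g'(t) equals the habitat-wide average g(t)/(T + t).
g'(t) = 127·45/(t + 45)². Setting 127·45/(t+45)² = 127t/[(t+45)(20+t)] gives 45(20+t) = t(t+45), so t² = 45×20 = 900.
t* = √900 = 30 min.

30.0 min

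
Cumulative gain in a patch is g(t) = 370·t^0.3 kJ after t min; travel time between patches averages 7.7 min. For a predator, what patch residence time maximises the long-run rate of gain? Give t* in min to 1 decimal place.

Optimal t* satisfies g'(t*) = g(t*)/(T + t*).
g'(t) = 0.3·370·t^-0.7. Setting 0.3·370·t^-0.7 = 370·t^0.3/(7.7+t) gives 0.3(7.7+t) = t, so 0.70·t = 0.3×7.7.
t* = 0.3×7.7/0.70 = 3.3 min.

3.3 min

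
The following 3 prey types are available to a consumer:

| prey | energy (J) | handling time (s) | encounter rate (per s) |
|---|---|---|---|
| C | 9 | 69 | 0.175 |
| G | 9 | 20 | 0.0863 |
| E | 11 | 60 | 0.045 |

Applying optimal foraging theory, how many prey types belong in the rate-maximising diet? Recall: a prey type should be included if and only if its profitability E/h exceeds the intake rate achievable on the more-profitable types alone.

1

Profitabilities (E/h, J/s): G 0.45, E 0.183, C 0.13. Add prey in this order while the next type's profitability exceeds the intake rate on those already taken.
Rate on top 1: 0.2849. E: 0.183 < 0.2849 → exclude; stop.
Optimal diet: G — 1 of 3 types.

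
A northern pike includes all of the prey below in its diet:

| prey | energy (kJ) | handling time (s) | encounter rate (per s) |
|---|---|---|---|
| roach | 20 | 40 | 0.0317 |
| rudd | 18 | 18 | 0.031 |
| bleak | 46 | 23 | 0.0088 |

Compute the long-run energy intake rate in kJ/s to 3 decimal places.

0.527 kJ/s

Energy encountered per unit search time: 0.0317×20 + 0.031×18 + 0.0088×46 = 1.597 kJ/s.
Handling time per unit search time: 0.0317×40 + 0.031×18 + 0.0088×23 = 2.028.
Rate = 1.597/(1 + 2.028) = 0.5273 kJ/s.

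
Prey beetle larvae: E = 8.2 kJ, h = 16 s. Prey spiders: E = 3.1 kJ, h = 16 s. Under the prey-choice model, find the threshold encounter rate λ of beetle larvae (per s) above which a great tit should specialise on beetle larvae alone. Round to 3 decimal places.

0.038 per s

At the threshold, the rate on beetle larvae alone equals the profitability of spiders: λ·8.2/(1 + λ·16) = 3.1/16 = 0.1938.
Rearranging, λ(8.2 − 0.1938×16) = 0.1938, so λ = 0.1938/5.1 = 0.03799 per s.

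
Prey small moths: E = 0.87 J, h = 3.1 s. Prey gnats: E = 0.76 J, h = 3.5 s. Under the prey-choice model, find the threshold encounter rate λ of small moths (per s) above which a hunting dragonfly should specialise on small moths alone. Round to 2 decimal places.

1.10 per s

Drop gnats once their profitability E₂/h₂ falls below the rate achievable on small moths alone: E₂/h₂ = λE₁/(1 + λh₁).
Solve for λ: λE₁h₂ = E₂(1 + λh₁) → λ(E₁h₂ − E₂h₁) = E₂ → λ = E₂/(E₁h₂ − E₂h₁).
λ = 0.76/(0.87×3.5 − 0.76×3.1) = 0.76/0.689 = 1.103 per s.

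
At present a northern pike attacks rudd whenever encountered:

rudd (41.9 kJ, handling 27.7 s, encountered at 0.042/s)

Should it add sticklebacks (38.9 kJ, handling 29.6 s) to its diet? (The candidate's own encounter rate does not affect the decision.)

Yes

On rudd alone, R = ΣλE/(1+Σλh) = 1.76/2.163 = 0.8134 kJ/s.
Profitability of sticklebacks: 38.9/29.6 = 1.314 kJ/s.
Since 1.314 > R, including sticklebacks increases the long-run rate.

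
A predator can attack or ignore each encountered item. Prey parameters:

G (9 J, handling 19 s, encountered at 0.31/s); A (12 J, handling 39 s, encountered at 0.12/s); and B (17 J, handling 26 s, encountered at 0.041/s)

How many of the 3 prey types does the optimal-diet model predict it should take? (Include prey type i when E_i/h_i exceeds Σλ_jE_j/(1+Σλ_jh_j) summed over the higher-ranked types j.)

2

E/h in descending order: B 0.654, G 0.474, A 0.308 J/s. The optimal diet is the largest prefix of this list for which every included type satisfies E_i/h_i > R on the types above it.
Rate on top 1: 0.3374. G: 0.474 > 0.3374 → include.
Rate on top 2: 0.4383. A: 0.308 < 0.4383 → exclude; stop.
Optimal diet: B, G — 2 of 3 types.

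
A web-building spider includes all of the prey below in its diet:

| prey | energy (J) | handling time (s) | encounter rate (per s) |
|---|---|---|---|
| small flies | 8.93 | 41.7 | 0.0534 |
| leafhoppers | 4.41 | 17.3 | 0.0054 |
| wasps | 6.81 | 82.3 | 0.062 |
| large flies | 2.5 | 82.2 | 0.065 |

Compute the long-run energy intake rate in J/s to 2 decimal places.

R = Σλ_iE_i / (1 + Σλ_ih_i)
Numerator: 0.0534×8.93 + 0.0054×4.41 + 0.062×6.81 + 0.065×2.5 = 1.085
Denominator: 1 + 0.0534×41.7 + 0.0054×17.3 + 0.062×82.3 + 0.065×82.2 = 13.77
R = 1.085/13.77 = 0.07885 J/s

0.08 J/s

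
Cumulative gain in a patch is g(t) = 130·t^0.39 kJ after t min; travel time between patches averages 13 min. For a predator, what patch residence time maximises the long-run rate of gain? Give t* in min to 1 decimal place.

8.3 min

Optimal t* satisfies g'(t*) = g(t*)/(T + t*).
g'(t) = 0.39·130·t^-0.61. Setting 0.39·130·t^-0.61 = 130·t^0.39/(13+t) gives 0.39(13+t) = t, so 0.61·t = 0.39×13.
t* = 0.39×13/0.61 = 8.311 min.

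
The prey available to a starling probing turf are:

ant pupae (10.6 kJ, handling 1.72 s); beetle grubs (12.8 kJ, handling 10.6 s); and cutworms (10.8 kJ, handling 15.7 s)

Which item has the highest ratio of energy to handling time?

ant pupae

Profitability E/h (kJ/s): ant pupae = 10.6/1.72 = 6.16, beetle grubs = 12.8/10.6 = 1.21, cutworms = 10.8/15.7 = 0.688.
Ranked: ant pupae > beetle grubs > cutworms.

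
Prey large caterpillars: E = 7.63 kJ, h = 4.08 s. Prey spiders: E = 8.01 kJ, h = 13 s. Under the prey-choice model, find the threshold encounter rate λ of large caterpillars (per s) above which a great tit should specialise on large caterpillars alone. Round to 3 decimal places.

At the threshold, the rate on large caterpillars alone equals the profitability of spiders: λ·7.63/(1 + λ·4.08) = 8.01/13 = 0.6162.
Rearranging, λ(7.63 − 0.6162×4.08) = 0.6162, so λ = 0.6162/5.116 = 0.1204 per s.

0.120 per s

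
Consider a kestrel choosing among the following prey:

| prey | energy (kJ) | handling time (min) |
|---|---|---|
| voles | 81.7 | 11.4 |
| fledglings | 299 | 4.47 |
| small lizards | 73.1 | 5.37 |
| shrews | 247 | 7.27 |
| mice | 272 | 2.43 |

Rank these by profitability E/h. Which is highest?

Profitability E/h (kJ/min): voles = 81.7/11.4 = 7.17, fledglings = 299/4.47 = 66.9, small lizards = 73.1/5.37 = 13.6, shrews = 247/7.27 = 34, mice = 272/2.43 = 112.
Ranked: mice > fledglings > shrews > small lizards > voles.

mice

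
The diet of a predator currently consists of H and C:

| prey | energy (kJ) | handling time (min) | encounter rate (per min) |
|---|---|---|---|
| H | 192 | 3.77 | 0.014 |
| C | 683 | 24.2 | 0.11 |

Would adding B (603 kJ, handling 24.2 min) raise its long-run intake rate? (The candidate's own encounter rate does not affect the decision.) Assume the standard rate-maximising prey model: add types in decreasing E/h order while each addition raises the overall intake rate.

Intake rate on the current diet: R = (0.014×192 + 0.11×683) / (1 + 0.014×3.77 + 0.11×24.2) = 77.82/3.715 = 20.95 kJ/min.
B: E/h = 603/24.2 = 24.92 kJ/min.
Since 24.92 > R, including B increases the long-run rate.

Yes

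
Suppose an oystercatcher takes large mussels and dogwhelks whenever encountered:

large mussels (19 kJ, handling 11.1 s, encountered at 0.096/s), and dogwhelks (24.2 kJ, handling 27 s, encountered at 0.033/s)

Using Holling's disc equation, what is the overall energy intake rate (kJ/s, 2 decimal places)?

Energy encountered per unit search time: 0.096×19 + 0.033×24.2 = 2.623 kJ/s.
Handling time per unit search time: 0.096×11.1 + 0.033×27 = 1.957.
Rate = 2.623/(1 + 1.957) = 0.887 kJ/s.

0.89 kJ/s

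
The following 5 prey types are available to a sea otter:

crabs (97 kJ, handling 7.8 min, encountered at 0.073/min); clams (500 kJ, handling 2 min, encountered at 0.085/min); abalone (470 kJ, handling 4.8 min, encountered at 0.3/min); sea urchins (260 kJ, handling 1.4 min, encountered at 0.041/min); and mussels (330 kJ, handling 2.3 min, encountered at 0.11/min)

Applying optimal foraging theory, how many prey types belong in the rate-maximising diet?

Rank by E/h (kJ/min): clams 250, sea urchins 186, mussels 143, abalone 97.9, crabs 12.4. Include each in turn until the next type's E/h falls below the running intake rate.
Rate on top 1: 36.32. sea urchins: 186 > 36.32 → include.
Rate on top 2: 43.31. mussels: 143 > 43.31 → include.
Rate on top 3: 60.43. abalone: 97.9 > 60.43 → include.
Rate on top 4: 78.91. crabs: 12.4 < 78.91 → exclude; stop.
Optimal diet: clams, sea urchins, mussels, abalone — 4 of 5 types.

4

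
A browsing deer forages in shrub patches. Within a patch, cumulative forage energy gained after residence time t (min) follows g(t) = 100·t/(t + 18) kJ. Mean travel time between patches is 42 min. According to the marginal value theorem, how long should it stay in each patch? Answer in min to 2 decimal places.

By the marginal value theorem, leave when the instantaneous gain rate g'(t) equals the habitat-wide average g(t)/(T + t).
g'(t) = 100·18/(t + 18)². Setting 100·18/(t+18)² = 100t/[(t+18)(42+t)] gives 18(42+t) = t(t+18), so t² = 18×42 = 756.
t* = √756 = 27.5 min.

27.50 min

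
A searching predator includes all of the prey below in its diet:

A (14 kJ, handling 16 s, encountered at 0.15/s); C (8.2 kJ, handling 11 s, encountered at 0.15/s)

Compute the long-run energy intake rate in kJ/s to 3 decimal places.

R = Σλ_iE_i / (1 + Σλ_ih_i)
Numerator: 0.15×14 + 0.15×8.2 = 3.33
Denominator: 1 + 0.15×16 + 0.15×11 = 5.05
R = 3.33/5.05 = 0.6594 kJ/s

0.659 kJ/s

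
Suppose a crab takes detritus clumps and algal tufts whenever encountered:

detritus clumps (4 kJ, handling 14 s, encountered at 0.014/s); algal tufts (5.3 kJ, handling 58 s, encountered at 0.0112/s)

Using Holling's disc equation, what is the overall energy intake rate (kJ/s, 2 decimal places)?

0.06 kJ/s

R = Σλ_iE_i / (1 + Σλ_ih_i)
Numerator: 0.014×4 + 0.0112×5.3 = 0.1154
Denominator: 1 + 0.014×14 + 0.0112×58 = 1.846
R = 0.1154/1.846 = 0.06251 kJ/s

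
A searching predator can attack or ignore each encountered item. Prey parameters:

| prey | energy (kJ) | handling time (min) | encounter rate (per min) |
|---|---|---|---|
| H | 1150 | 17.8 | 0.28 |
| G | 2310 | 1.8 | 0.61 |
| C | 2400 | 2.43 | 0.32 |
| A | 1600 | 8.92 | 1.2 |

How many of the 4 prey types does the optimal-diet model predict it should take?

2

Rank by E/h (kJ/min): G 1.28e+03, C 988, A 179, H 64.6. Include each in turn until the next type's E/h falls below the running intake rate.
Rate on top 1: 671.6. C: 988 > 671.6 → include.
Rate on top 2: 757.1. A: 179 < 757.1 → exclude; stop.
Optimal diet: G, C — 2 of 4 types.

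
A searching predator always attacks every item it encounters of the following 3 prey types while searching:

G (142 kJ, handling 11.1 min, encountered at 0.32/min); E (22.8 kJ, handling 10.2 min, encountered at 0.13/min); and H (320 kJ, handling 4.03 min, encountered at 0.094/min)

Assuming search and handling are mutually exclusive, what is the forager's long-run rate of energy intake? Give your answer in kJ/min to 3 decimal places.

R = (0.32×142 + 0.13×22.8 + 0.094×320) / (1 + 0.32×11.1 + 0.13×10.2 + 0.094×4.03) = 78.48/6.257 = 12.54 kJ/min.

12.544 kJ/min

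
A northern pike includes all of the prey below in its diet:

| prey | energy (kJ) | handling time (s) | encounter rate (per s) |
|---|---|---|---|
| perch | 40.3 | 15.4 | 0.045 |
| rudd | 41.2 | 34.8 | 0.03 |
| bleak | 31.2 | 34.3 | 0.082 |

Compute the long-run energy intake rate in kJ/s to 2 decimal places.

1.01 kJ/s

R = (0.045×40.3 + 0.03×41.2 + 0.082×31.2) / (1 + 0.045×15.4 + 0.03×34.8 + 0.082×34.3) = 5.608/5.55 = 1.011 kJ/s.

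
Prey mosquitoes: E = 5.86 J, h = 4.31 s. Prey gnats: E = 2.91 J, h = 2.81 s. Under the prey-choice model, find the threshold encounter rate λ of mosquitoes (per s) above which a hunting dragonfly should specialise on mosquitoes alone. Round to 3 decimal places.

Drop gnats once their profitability E₂/h₂ falls below the rate achievable on mosquitoes alone: E₂/h₂ = λE₁/(1 + λh₁).
Solve for λ: λE₁h₂ = E₂(1 + λh₁) → λ(E₁h₂ − E₂h₁) = E₂ → λ = E₂/(E₁h₂ − E₂h₁).
λ = 2.91/(5.86×2.81 − 2.91×4.31) = 2.91/3.925 = 0.7415 per s.

0.741 per s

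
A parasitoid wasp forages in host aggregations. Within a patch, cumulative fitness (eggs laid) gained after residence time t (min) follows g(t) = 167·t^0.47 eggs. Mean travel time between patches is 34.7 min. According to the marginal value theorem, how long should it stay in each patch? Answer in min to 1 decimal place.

Maximise g(t)/(T+t): set derivative to zero → g'(t)(T+t) = g(t).
g'(t) = 0.47·167·t^-0.53. Setting 0.47·167·t^-0.53 = 167·t^0.47/(34.7+t) gives 0.47(34.7+t) = t, so 0.53·t = 0.47×34.7.
t* = 0.47×34.7/0.53 = 30.77 min.

30.8 min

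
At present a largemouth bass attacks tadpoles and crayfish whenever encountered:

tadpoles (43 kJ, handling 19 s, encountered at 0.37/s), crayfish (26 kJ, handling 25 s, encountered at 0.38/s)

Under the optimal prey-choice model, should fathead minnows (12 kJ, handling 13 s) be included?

On tadpoles and crayfish alone, R = ΣλE/(1+Σλh) = 25.79/17.53 = 1.471 kJ/s.
fathead minnows: E/h = 12/13 = 0.9231 kJ/s.
Since 0.9231 < R, time spent handling fathead minnows is better spent searching.

No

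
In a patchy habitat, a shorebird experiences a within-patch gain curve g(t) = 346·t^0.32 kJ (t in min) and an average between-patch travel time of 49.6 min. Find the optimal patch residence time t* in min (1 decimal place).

23.3 min

Maximise g(t)/(T+t): set derivative to zero → g'(t)(T+t) = g(t).
g'(t) = 0.32·346·t^-0.68. Setting 0.32·346·t^-0.68 = 346·t^0.32/(49.6+t) gives 0.32(49.6+t) = t, so 0.68·t = 0.32×49.6.
t* = 0.32×49.6/0.68 = 23.34 min.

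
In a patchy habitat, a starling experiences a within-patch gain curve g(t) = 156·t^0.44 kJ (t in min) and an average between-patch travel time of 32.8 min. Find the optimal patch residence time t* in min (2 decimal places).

Optimal t* satisfies g'(t*) = g(t*)/(T + t*).
g'(t) = 0.44·156·t^-0.56. Setting 0.44·156·t^-0.56 = 156·t^0.44/(32.8+t) gives 0.44(32.8+t) = t, so 0.56·t = 0.44×32.8.
t* = 0.44×32.8/0.56 = 25.77 min.

25.77 min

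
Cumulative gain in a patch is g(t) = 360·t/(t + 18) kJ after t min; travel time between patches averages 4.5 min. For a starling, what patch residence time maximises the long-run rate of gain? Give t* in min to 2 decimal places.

Optimal t* satisfies g'(t*) = g(t*)/(T + t*).
g'(t) = 360·18/(t + 18)². Setting 360·18/(t+18)² = 360t/[(t+18)(4.5+t)] gives 18(4.5+t) = t(t+18), so t² = 18×4.5 = 81.
t* = √81 = 9 min.

9.00 min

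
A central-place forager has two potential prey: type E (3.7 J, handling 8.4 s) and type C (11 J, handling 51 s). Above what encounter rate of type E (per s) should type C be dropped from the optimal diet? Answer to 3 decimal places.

At the threshold, the rate on type E alone equals the profitability of type C: λ·3.7/(1 + λ·8.4) = 11/51 = 0.2157.
Rearranging, λ(3.7 − 0.2157×8.4) = 0.2157, so λ = 0.2157/1.888 = 0.1142 per s.

0.114 per s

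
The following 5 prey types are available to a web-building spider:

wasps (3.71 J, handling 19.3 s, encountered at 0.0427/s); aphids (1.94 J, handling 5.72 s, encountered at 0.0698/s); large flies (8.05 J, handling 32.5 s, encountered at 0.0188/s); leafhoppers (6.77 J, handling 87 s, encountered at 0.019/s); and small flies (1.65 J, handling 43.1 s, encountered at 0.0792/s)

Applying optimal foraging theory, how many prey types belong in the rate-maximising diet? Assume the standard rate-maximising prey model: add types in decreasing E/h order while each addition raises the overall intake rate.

3

Profitabilities (E/h, J/s): aphids 0.339, large flies 0.248, wasps 0.192, leafhoppers 0.0778, small flies 0.0383. Add prey in this order while the next type's profitability exceeds the intake rate on those already taken.
Rate on top 1: 0.09677. large flies: 0.248 > 0.09677 → include.
Rate on top 2: 0.1426. wasps: 0.192 > 0.1426 → include.
Rate on top 3: 0.1571. leafhoppers: 0.0778 < 0.1571 → exclude; stop.
Optimal diet: aphids, large flies, wasps — 3 of 5 types.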